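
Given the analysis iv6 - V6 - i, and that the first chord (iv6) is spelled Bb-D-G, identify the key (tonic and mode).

D minor

iv6 is given as Bb-D-G — a minor triad with root G.
iv6 on G implies G is the subdominant; that puts the tonic at D, and the lowercase numeral fits minor mode.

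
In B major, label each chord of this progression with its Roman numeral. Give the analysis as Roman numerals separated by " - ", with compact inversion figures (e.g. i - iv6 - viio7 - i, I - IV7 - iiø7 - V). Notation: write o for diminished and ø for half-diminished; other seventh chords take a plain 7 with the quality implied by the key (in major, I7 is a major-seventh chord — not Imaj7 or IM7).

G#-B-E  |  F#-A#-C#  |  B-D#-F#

IV6 - V - I

G#-B-E: major triad on E = scale degree 4 → IV6.
F#-A#-C#: major triad on F# = scale degree 5 → V.
B-D#-F# has root B, degree 1 in B major, so I.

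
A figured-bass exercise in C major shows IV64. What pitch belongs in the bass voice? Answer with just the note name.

C

IV in C major has root F; the chord is F-A-C.
The figure 64 means second inversion — the fifth is in the bass.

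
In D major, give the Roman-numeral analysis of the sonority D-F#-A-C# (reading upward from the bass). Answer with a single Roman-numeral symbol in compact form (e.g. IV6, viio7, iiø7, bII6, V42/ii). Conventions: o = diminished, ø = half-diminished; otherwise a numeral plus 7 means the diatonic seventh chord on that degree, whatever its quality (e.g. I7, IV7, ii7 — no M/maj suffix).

The pitches D-F#-A-C# form a major seventh chord rooted on D.
D is scale degree 1 in D major, and a major seventh chord on that degree is written I7.

I7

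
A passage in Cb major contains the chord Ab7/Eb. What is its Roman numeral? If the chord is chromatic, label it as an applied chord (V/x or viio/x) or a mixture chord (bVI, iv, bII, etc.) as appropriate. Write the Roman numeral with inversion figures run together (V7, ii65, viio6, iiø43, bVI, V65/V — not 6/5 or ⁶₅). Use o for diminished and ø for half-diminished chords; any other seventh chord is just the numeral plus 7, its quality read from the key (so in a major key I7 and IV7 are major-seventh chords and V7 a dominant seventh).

V43/ii

The pitches Ab-C-Eb-Gb form a dominant seventh chord rooted on Ab.
Ab is not a diatonic chord root with this quality in Cb major, but it lies a perfect fifth above Db (ii), so the chord functions as an applied dominant of ii.
With Eb in the bass the chord is in second inversion, so the figured bass is 43.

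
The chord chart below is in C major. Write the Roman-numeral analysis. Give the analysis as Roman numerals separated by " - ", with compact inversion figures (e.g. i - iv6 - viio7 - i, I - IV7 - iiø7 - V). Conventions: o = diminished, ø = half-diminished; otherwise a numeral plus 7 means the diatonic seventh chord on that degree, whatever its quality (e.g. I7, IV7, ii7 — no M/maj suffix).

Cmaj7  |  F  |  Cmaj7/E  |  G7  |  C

I7 - IV - I65 - V7 - I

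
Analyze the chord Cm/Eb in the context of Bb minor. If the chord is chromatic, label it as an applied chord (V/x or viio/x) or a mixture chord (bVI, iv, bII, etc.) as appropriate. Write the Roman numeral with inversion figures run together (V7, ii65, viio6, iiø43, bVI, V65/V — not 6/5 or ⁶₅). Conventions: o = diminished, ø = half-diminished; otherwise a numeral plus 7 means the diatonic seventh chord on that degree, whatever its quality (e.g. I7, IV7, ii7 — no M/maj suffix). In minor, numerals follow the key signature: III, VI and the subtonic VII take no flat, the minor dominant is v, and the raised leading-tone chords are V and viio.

Stacked in thirds the chord is C-Eb-G: a minor triad on C.
C is the second degree of Bb minor. This is the minor supertonic, borrowed from the parallel major (the Dorian ii).
With Eb in the bass the chord is in first inversion, so the figured bass is 6.

ii6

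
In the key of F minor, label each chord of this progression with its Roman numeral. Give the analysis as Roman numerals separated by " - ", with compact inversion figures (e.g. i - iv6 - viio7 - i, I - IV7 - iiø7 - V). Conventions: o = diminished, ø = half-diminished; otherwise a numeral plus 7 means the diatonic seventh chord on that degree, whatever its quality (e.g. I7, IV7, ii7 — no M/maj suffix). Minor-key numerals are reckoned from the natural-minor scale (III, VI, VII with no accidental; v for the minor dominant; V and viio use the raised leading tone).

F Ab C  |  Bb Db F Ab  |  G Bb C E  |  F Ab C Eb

F-Ab-C has root F, degree 1 in F minor, so i.
Bb-Db-F-Ab: root Bb is the subdominant; minor seventh chord there is iv7.
G-Bb-C-E has root C, degree 5 in F minor, so V43.
F-Ab-C-Eb: root F is the tonic; minor seventh chord there is i7.

i - iv7 - V43 - i7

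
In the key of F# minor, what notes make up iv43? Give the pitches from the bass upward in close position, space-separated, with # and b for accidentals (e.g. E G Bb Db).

In F# minor, the subdominant is B, and the diatonic chord built there is a minor seventh chord.
Stacking thirds from B gives B-D-F#-A.
With the 43 figure the chord is in second inversion; from the bass F# upward in close position it reads F#-A-B-D.

F# A B D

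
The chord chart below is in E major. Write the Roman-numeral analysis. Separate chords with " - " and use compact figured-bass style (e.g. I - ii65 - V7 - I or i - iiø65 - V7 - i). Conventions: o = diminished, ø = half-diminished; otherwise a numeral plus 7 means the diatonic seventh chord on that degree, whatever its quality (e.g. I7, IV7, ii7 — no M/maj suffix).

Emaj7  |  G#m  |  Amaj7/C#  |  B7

Emaj7: root E is the tonic; major seventh chord there is I7.
G#m: root G# is the mediant; minor triad there is iii.
Amaj7/C#: major seventh chord on A = scale degree 4 → IV65.
B7: root B is the dominant; dominant seventh chord there is V7.

I7 - iii - IV65 - V7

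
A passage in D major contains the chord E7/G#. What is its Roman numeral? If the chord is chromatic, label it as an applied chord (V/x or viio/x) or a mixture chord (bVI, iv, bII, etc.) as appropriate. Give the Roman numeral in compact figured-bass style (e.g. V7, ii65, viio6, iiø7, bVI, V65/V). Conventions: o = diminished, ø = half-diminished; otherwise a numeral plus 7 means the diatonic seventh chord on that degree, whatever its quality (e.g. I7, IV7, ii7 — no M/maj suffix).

V65/V

Stacked in thirds the chord is E-G#-B-D: a dominant seventh chord on E.
E is not a diatonic chord root with this quality in D major, but it lies a perfect fifth above A (V), so the chord functions as an applied dominant of V.
With G# in the bass the chord is in first inversion, so the figured bass is 65.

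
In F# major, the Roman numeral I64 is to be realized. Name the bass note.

C#

I in F# major has root F#; the chord is F#-A#-C#.
The figure 64 means second inversion — the fifth is in the bass.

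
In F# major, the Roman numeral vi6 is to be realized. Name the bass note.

vi in F# major has root D#; the chord is D#-F#-A#.
The figure 6 means first inversion — the third is in the bass.

F#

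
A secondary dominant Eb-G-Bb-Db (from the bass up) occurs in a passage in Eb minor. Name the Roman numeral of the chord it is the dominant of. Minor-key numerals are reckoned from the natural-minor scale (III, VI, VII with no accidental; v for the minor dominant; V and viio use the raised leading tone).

iv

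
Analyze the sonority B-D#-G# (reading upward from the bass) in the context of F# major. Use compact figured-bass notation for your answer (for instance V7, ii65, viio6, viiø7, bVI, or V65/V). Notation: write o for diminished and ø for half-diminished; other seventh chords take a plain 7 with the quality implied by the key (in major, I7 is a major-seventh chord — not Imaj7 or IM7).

Stacked in thirds the chord is G#-B-D#: a minor triad on G#.
In F# major, G# is the supertonic; the diatonic minor triad there is ii.
With B in the bass the chord is in first inversion, so the figured bass is 6.

ii6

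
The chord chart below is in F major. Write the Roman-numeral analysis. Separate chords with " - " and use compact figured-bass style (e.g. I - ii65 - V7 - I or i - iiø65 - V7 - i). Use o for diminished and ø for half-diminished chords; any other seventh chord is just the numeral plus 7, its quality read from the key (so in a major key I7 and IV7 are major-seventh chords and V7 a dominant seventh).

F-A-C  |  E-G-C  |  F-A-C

I - V6 - I

F-A-C: root F is the tonic; major triad there is I.
E-G-C has root C, degree 5 in F major, so V6.
F-A-C: root F is the tonic; major triad there is I.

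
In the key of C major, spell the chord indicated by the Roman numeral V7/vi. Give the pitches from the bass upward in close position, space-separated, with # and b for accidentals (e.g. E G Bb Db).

V7/vi is a secondary dominant — the dominant seventh of vi. vi in C major is A, so the applied chord's root is E, a perfect fifth above.
Building a dominant seventh chord on E gives E-G#-B-D.

E G# B D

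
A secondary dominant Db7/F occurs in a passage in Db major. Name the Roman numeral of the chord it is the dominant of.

IV

The chord is a dominant seventh chord on Db.
A dominant resolves down a perfect fifth: Db → Gb. In Db major, Gb is scale degree 4, i.e. IV.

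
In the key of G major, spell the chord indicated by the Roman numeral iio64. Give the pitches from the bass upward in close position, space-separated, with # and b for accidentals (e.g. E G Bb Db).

Eb A C

iio64 is the diminished supertonic triad, borrowed from the parallel minor. In G major that root is A.
So the chord is A-C-Eb.
The figured bass 64 indicates second inversion, placing the fifth (Eb) in the bass: Eb-A-C.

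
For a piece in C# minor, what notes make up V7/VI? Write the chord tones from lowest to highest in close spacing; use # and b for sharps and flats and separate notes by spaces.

V7/VI is a secondary dominant — the dominant seventh of VI. VI in C# minor is A, so the applied chord's root is E, a perfect fifth above.
Building a dominant seventh chord on E gives E-G#-B-D.

E G# B D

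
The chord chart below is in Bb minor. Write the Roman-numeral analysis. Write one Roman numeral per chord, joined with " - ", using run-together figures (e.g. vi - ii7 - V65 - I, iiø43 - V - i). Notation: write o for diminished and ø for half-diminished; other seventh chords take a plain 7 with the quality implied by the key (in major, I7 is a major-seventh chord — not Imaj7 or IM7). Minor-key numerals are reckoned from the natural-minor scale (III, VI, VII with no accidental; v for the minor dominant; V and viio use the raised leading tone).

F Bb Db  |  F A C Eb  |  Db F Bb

i64 - V7 - i6

F-Bb-Db has root Bb, degree 1 in Bb minor, so i64.
F-A-C-Eb: dominant seventh chord on F = scale degree 5 → V7.
Db-F-Bb: minor triad on Bb = scale degree 1 → i6.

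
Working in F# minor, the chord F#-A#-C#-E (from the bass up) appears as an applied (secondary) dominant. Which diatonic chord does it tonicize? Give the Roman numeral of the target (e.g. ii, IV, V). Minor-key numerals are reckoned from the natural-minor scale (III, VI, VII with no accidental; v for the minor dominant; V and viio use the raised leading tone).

The chord is a dominant seventh chord on F#.
A dominant resolves down a perfect fifth: F# → B. In F# minor, B is scale degree 4, i.e. iv.

iv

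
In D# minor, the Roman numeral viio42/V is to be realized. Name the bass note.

F#

The applied chord viio42/V is rooted on G##: G##-B#-D#-F#.
The figure 42 means third inversion — the seventh is in the bass.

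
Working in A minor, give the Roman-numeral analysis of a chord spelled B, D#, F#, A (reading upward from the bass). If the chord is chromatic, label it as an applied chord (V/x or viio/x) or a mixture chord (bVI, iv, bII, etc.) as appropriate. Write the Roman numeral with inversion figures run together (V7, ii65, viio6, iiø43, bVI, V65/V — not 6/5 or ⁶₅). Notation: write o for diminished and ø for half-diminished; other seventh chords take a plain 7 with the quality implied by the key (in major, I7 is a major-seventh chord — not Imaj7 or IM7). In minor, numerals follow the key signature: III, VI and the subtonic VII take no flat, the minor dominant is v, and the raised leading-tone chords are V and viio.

The pitches B-D#-F#-A form a dominant seventh chord rooted on B.
B is not a diatonic chord root with this quality in A minor, but it lies a perfect fifth above E (V), so the chord functions as an applied dominant of V.

V7/V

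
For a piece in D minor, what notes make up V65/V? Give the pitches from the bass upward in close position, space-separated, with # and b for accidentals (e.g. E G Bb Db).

The slash means an applied dominant: we want the dominant of V. In D minor, V is A major, and its dominant is built on E.
Building a dominant seventh chord on E gives E-G#-B-D.
The figured bass 65 indicates first inversion, placing the third (G#) in the bass: G#-B-D-E.

G# B D E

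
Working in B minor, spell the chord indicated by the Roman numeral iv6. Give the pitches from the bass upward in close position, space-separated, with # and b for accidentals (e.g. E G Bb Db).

The numeral's case and figure indicate a minor triad. In B minor its root, scale degree 4, is E.
Stacking thirds from E gives E-G-B.
The figured bass 6 indicates first inversion, placing the third (G) in the bass: G-B-E.

G B E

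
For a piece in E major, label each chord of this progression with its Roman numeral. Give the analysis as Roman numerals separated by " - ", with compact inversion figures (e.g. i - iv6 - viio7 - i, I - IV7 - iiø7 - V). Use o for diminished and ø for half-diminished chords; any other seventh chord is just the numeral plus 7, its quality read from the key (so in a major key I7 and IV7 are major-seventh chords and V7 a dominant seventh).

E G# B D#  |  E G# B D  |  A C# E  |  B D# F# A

E-G#-B-D#: major seventh chord on E = scale degree 1 → I7.
E-G#-B-D is the secondary dominant of IV (dominant seventh chord on E): V7/IV.
A-C#-E: root A is the subdominant; major triad there is IV.
B-D#-F#-A has root B, degree 5 in E major, so V7.

I7 - V7/IV - IV - V7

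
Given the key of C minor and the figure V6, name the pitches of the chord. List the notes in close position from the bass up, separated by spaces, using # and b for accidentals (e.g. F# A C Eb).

In C minor, scale degree 5 is G. The dominant is major (leading tone raised), so V is a major triad.
That chord is spelled G-B-D.
The figured bass 6 indicates first inversion, placing the third (B) in the bass: B-D-G.

B D G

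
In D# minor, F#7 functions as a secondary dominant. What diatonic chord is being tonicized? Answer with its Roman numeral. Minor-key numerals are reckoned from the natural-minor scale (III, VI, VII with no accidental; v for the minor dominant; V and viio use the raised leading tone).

The chord is a dominant seventh chord on F#.
A dominant resolves down a perfect fifth: F# → B. In D# minor, B is scale degree 6, i.e. VI.

VI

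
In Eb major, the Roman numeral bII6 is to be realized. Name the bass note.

Ab

bII in Eb major has root Fb; the chord is Fb-Ab-Cb.
The figure 6 means first inversion — the third is in the bass.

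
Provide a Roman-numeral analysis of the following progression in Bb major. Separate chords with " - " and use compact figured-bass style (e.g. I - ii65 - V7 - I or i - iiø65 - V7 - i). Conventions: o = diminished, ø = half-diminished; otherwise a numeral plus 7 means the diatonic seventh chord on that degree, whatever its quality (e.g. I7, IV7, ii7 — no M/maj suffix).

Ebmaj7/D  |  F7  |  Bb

IV42 - V7 - I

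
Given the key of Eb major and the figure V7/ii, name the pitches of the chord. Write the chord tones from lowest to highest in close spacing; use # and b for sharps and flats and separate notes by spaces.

C E G Bb

The slash means an applied dominant: we want the dominant of ii. In Eb major, ii is F minor, and its dominant is built on C.
Building a dominant seventh chord on C gives C-E-G-Bb.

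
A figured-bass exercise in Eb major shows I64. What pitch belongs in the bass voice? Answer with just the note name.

I in Eb major has root Eb; the chord is Eb-G-Bb.
The figure 64 means second inversion — the fifth is in the bass.

Bb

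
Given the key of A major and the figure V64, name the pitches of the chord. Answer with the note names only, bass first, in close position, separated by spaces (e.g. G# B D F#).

B E G#

The numeral's case and figure indicate a major triad. In A major its root, the dominant, is E.
Stacking thirds from E gives E-G#-B.
With the 64 figure the chord is in second inversion; from the bass B upward in close position it reads B-E-G#.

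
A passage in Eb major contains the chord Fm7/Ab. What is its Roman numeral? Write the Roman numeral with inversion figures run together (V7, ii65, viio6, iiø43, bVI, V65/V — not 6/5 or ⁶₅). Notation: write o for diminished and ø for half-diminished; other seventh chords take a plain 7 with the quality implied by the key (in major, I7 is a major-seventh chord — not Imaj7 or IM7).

ii65

The pitches F-Ab-C-Eb form a minor seventh chord rooted on F.
In Eb major, F is the supertonic; the diatonic minor seventh chord there is ii7.
With Ab in the bass the chord is in first inversion, so the figured bass is 65.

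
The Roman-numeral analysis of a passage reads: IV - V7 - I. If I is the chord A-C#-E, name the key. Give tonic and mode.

A major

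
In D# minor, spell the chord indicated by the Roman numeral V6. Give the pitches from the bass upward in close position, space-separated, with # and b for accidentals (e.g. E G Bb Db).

C## E# A#

In D# minor, scale degree 5 is A#. The dominant is major (leading tone raised), so V is a major triad.
That chord is spelled A#-C##-E#.
With the 6 figure the chord is in first inversion; from the bass C## upward in close position it reads C##-E#-A#.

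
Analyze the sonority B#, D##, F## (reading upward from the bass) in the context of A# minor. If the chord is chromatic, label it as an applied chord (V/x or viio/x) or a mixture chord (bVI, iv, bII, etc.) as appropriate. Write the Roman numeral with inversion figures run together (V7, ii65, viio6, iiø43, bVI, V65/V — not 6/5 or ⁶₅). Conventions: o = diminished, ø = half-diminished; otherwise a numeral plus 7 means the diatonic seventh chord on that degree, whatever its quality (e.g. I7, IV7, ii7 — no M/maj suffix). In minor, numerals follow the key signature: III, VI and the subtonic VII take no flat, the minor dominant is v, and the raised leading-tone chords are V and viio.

V/V

Stacked in thirds the chord is B#-D##-F##: a major triad on B#.
B# is not a diatonic chord root with this quality in A# minor, but it lies a perfect fifth above E# (V), so the chord functions as an applied dominant of V.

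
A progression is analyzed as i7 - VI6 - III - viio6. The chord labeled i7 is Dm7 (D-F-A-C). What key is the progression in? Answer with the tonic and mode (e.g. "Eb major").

The anchor chord is a minor seventh chord on D, labeled i7.
If D is scale degree 1 and the mode makes that degree carry a minor seventh chord, the tonic is D and the mode is minor.

D minor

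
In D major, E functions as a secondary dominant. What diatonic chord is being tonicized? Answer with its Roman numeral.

V

The chord is a major triad on E.
A dominant resolves down a perfect fifth: E → A. In D major, A is scale degree 5, i.e. V.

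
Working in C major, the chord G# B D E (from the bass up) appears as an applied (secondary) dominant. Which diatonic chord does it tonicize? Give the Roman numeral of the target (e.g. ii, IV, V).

vi

The chord is a dominant seventh chord on E.
A dominant resolves down a perfect fifth: E → A. In C major, A is scale degree 6, i.e. vi.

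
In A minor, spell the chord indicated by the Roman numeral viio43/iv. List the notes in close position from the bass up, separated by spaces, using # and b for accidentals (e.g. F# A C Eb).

viio43/iv is a secondary leading-tone chord. The target iv is D in A minor; the applied chord is rooted a semitone below, on C#.
Building a fully diminished seventh chord on C# gives C#-E-G-Bb.
With the 43 figure the chord is in second inversion; from the bass G upward in close position it reads G-Bb-C#-E.

G Bb C# E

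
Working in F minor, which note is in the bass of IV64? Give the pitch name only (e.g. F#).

F

IV in F minor has root Bb; the chord is Bb-D-F.
The figure 64 means second inversion — the fifth is in the bass.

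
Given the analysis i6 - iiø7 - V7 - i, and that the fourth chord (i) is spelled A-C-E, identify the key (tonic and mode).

The chord Am is a minor triad rooted on A; its label is i.
If A is scale degree 1 and the mode makes that degree carry a minor triad, the tonic is A and the mode is minor.

A minor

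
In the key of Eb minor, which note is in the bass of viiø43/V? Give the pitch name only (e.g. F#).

The applied chord viiø43/V is rooted on A: A-C-Eb-G.
The figure 43 means second inversion — the fifth is in the bass.

Eb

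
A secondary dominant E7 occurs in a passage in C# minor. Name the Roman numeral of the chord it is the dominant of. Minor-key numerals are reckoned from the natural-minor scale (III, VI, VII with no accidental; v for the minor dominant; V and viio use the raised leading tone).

VI

The chord is a dominant seventh chord on E.
A dominant resolves down a perfect fifth: E → A. In C# minor, A is scale degree 6, i.e. VI.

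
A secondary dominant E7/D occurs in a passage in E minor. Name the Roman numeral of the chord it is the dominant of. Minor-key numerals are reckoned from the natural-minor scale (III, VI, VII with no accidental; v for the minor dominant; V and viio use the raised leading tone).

iv

The chord is a dominant seventh chord on E.
A dominant resolves down a perfect fifth: E → A. In E minor, A is scale degree 4, i.e. iv.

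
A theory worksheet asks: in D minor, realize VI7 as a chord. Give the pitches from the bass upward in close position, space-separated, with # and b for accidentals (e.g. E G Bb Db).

Bb D F A

In D minor, scale degree 6 is Bb, and the diatonic chord built there is a major seventh chord.
That chord is spelled Bb-D-F-A.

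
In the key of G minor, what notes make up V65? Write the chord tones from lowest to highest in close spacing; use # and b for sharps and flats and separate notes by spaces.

In G minor, the dominant is D. The dominant is major (leading tone raised), so V is a dominant seventh chord.
Stacking thirds from D gives D-F#-A-C.
With the 65 figure the chord is in first inversion; from the bass F# upward in close position it reads F#-A-C-D.

F# A C D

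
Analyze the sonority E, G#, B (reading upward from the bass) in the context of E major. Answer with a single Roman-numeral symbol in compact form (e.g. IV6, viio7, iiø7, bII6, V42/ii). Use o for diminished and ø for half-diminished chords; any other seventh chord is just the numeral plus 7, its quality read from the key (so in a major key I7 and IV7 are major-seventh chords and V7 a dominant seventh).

The pitches E-G#-B form a major triad rooted on E.
E is scale degree 1 in E major, and a major triad on that degree is written I.

I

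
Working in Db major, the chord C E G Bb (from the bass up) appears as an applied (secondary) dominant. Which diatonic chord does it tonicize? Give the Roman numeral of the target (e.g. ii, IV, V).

The chord is a dominant seventh chord on C.
A dominant resolves down a perfect fifth: C → F. In Db major, F is scale degree 3, i.e. iii.

iii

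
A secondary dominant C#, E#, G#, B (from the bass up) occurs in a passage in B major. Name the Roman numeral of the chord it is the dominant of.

V

The chord is a dominant seventh chord on C#.
A dominant resolves down a perfect fifth: C# → F#. In B major, F# is scale degree 5, i.e. V.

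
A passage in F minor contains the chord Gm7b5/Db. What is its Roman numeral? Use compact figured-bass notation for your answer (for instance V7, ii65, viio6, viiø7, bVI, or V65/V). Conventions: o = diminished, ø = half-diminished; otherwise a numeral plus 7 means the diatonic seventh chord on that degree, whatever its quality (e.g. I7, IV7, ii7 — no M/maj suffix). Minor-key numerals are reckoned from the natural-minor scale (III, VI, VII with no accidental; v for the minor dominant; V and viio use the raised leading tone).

Stacked in thirds the chord is G-Bb-Db-F: a half-diminished seventh chord on G.
G is scale degree 2 in F minor, and a half-diminished seventh chord on that degree is written iiø7.
With Db in the bass the chord is in second inversion, so the figured bass is 43.

iiø43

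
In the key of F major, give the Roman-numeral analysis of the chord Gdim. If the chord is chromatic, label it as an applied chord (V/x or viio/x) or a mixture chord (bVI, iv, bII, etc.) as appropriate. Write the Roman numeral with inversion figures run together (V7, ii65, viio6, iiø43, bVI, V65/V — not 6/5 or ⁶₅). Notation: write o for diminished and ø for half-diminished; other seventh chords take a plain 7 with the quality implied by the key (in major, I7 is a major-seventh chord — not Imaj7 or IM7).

Stacked in thirds the chord is G-Bb-Db: a diminished triad on G.
G is the second degree of F major. This is the diminished supertonic triad, borrowed from the parallel minor.

iio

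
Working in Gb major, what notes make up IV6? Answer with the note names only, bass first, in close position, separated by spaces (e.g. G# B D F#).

Eb Gb Cb

The numeral's case and figure indicate a major triad. In Gb major its root, scale degree 4, is Cb.
Stacking thirds from Cb gives Cb-Eb-Gb.
The figured bass 6 indicates first inversion, placing the third (Eb) in the bass: Eb-Gb-Cb.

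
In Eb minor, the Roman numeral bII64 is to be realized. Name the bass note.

bII in Eb minor has root Fb; the chord is Fb-Ab-Cb.
The figure 64 means second inversion — the fifth is in the bass.

Cb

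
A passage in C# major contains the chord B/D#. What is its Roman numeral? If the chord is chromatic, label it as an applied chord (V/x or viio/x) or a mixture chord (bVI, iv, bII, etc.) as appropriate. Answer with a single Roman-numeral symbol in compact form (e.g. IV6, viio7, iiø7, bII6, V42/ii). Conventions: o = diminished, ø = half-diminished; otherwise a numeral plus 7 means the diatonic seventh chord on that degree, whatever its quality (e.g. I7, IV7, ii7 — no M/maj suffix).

bVII6

Stacked in thirds the chord is B-D#-F#: a major triad on B.
B is the lowered seventh degree of C# major (diatonic 7 would be B#). This is a major triad on the lowered seventh degree (the subtonic), borrowed from the parallel minor.
With D# in the bass the chord is in first inversion, so the figured bass is 6.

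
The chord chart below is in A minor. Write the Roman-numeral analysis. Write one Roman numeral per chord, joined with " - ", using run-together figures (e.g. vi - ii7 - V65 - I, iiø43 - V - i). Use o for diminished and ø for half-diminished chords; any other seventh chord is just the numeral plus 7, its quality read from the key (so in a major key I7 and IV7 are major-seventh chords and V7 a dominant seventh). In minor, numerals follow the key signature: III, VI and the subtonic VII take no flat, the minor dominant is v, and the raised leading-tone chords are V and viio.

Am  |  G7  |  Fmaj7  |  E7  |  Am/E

i - VII7 - VI7 - V7 - i64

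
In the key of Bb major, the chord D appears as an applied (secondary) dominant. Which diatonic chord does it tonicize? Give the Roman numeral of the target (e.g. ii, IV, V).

The chord is a major triad on D.
A dominant resolves down a perfect fifth: D → G. In Bb major, G is scale degree 6, i.e. vi.

vi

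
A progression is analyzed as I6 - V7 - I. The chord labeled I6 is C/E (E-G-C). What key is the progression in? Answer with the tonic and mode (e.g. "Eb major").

The chord C/E is a major triad rooted on C; its label is I6.
If C is scale degree 1 and the mode makes that degree carry a major triad, the tonic is C and the mode is major.

C major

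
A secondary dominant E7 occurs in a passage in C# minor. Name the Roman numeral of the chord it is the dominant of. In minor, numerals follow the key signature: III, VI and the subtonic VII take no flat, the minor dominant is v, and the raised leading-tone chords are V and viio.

The chord is a dominant seventh chord on E.
A dominant resolves down a perfect fifth: E → A. In C# minor, A is scale degree 6, i.e. VI.

VI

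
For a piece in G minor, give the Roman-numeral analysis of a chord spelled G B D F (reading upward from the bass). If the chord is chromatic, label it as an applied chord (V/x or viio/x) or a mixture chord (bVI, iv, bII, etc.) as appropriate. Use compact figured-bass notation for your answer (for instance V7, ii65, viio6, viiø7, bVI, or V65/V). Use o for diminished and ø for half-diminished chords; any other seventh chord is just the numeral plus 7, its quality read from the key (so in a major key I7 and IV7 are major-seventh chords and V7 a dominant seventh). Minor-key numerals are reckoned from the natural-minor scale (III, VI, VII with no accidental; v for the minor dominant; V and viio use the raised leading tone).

V7/iv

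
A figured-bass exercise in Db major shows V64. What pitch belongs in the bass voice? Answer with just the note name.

V in Db major has root Ab; the chord is Ab-C-Eb.
The figure 64 means second inversion — the fifth is in the bass.

Eb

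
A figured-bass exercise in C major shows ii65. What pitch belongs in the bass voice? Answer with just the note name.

F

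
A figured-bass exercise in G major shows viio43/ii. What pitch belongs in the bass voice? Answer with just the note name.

The applied chord viio43/ii is rooted on G#: G#-B-D-F.
The figure 43 means second inversion — the fifth is in the bass.

D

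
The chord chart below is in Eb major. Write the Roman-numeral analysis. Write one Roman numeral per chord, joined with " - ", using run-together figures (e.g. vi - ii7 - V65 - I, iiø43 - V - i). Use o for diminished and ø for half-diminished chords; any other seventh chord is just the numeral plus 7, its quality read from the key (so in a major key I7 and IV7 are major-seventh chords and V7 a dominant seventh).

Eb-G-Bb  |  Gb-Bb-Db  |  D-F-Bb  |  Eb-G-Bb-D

Eb-G-Bb: major triad on Eb = scale degree 1 → I.
Gb-Bb-Db is non-diatonic — bIII, a mixture chord from Eb minor.
D-F-Bb: major triad on Bb = scale degree 5 → V6.
Eb-G-Bb-D: major seventh chord on Eb = scale degree 1 → I7.

I - bIII - V6 - I7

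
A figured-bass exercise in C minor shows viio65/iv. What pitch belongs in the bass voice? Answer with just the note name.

G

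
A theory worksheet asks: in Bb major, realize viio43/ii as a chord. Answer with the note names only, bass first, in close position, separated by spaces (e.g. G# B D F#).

viio43/ii is a secondary leading-tone chord. The target ii is C in Bb major; the applied chord is rooted a semitone below, on B.
Building a fully diminished seventh chord on B gives B-D-F-Ab.
With the 43 figure the chord is in second inversion; from the bass F upward in close position it reads F-Ab-B-D.

F Ab B D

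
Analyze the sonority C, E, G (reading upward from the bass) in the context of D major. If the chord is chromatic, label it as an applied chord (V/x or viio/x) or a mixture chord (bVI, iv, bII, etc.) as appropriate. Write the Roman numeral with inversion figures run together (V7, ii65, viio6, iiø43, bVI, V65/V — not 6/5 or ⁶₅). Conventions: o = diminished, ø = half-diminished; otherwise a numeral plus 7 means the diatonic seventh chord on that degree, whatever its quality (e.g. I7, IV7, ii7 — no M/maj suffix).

Stacked in thirds the chord is C-E-G: a major triad on C.
C is the lowered seventh degree of D major (diatonic 7 would be C#). This is a major triad on the lowered seventh degree (the subtonic), borrowed from the parallel minor.

bVII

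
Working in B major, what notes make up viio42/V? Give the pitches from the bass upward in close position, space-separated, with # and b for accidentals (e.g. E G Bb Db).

viio42/V is a secondary leading-tone chord. The target V is F# in B major; the applied chord is rooted a semitone below, on E#.
Building a fully diminished seventh chord on E# gives E#-G#-B-D.
The figured bass 42 indicates third inversion, placing the seventh (D) in the bass: D-E#-G#-B.

D E# G# B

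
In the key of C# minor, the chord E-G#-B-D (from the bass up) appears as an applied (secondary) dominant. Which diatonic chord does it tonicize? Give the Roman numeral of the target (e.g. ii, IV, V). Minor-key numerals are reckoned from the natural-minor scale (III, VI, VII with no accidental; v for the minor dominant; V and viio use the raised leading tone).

The chord is a dominant seventh chord on E.
A dominant resolves down a perfect fifth: E → A. In C# minor, A is scale degree 6, i.e. VI.

VI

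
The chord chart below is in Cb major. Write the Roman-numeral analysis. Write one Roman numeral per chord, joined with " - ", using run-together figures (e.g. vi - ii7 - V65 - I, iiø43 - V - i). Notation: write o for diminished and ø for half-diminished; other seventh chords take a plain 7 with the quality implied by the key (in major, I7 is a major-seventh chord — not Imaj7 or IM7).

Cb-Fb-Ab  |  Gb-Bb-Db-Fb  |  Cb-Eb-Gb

IV64 - V7 - I

Cb-Fb-Ab: major triad on Fb = scale degree 4 → IV64.
Gb-Bb-Db-Fb has root Gb, degree 5 in Cb major, so V7.
Cb-Eb-Gb has root Cb, degree 1 in Cb major, so I.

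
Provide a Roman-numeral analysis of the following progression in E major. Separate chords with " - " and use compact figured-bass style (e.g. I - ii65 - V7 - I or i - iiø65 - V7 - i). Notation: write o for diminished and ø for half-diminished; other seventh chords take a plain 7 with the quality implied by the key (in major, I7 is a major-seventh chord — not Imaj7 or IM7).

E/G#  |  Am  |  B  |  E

E/G#: root E is the tonic; major triad there is I6.
Am: A with this quality isn't in the key; it's iv, borrowed from the parallel minor.
B: major triad on B = scale degree 5 → V.
E: major triad on E = scale degree 1 → I.

I6 - iv - V - I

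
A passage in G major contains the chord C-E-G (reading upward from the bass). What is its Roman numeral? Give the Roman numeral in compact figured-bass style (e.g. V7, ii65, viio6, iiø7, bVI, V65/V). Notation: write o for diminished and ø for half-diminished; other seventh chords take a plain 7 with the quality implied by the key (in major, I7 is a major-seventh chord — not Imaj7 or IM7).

The pitches C-E-G form a major triad rooted on C.
C is scale degree 4 in G major, and a major triad on that degree is written IV.

IV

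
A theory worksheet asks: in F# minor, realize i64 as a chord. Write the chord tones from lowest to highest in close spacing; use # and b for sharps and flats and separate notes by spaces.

C# F# A

In F# minor, scale degree 1 is F#, and the diatonic chord built there is a minor triad.
That chord is spelled F#-A-C#.
The figured bass 64 indicates second inversion, placing the fifth (C#) in the bass: C#-F#-A.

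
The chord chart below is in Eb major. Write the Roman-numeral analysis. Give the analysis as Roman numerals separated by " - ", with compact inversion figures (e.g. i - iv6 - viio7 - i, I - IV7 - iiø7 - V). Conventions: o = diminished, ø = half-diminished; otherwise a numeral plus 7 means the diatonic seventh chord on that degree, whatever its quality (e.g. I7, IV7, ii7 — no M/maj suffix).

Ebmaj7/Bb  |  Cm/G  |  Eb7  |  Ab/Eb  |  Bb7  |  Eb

Ebmaj7/Bb has root Eb, degree 1 in Eb major, so I43.
Cm/G: root C is the submediant; minor triad there is vi64.
Eb7 is the secondary dominant of IV (dominant seventh chord on Eb): V7/IV.
Ab/Eb: root Ab is the subdominant; major triad there is IV64.
Bb7: root Bb is the dominant; dominant seventh chord there is V7.
Eb: root Eb is the tonic; major triad there is I.

I43 - vi64 - V7/IV - IV64 - V7 - I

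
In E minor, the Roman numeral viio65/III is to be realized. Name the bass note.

A

The applied chord viio65/III is rooted on F#: F#-A-C-Eb.
The figure 65 means first inversion — the third is in the bass.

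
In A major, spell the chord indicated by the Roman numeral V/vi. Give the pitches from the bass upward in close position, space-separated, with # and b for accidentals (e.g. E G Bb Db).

C# E# G#

The slash means an applied dominant: we want the dominant of vi. In A major, vi is F# minor, and its dominant is built on C#.
Building a major triad on C# gives C#-E#-G#.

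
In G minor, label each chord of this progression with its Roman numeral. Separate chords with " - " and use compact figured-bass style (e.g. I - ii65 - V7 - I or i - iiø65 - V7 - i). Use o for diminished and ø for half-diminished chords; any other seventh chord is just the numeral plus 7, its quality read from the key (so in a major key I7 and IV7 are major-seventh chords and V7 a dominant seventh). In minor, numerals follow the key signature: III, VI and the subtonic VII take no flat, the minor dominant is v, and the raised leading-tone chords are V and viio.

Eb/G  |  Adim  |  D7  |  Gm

VI6 - iio - V7 - i

Eb/G: major triad on Eb = scale degree 6 → VI6.
Adim: root A is the supertonic; diminished triad there is iio.
D7: root D is the dominant; dominant seventh chord there is V7.
Gm: root G is the tonic; minor triad there is i.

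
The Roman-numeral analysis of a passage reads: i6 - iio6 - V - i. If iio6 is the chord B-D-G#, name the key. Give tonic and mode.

F# minor

iio6 is given as B-D-G# — a diminished triad with root G#.
If G# is scale degree 2 and the mode makes that degree carry a diminished triad, the tonic is F# and the mode is minor.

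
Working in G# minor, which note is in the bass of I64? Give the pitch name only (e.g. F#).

I in G# minor has root G#; the chord is G#-B#-D#.
The figure 64 means second inversion — the fifth is in the bass.

D#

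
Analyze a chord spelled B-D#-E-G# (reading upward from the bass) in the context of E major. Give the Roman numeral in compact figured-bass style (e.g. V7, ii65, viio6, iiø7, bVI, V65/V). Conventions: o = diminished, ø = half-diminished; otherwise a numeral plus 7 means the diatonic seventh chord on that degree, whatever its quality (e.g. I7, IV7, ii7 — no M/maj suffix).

I43

The pitches E-G#-B-D# form a major seventh chord rooted on E.
In E major, E is the tonic; the diatonic major seventh chord there is I7.
With B in the bass the chord is in second inversion, so the figured bass is 43.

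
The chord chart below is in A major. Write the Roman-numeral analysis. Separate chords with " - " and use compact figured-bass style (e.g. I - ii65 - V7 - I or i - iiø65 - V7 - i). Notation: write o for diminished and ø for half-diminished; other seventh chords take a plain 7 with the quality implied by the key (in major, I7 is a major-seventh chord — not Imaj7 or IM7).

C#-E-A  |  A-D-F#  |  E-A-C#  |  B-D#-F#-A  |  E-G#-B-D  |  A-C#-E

C#-E-A: root A is the tonic; major triad there is I6.
A-D-F#: root D is the subdominant; major triad there is IV64.
E-A-C#: root A is the tonic; major triad there is I64.
B-D#-F#-A: chromatic; B is V of V, so V7/V.
E-G#-B-D has root E, degree 5 in A major, so V7.
A-C#-E has root A, degree 1 in A major, so I.

I6 - IV64 - I64 - V7/V - V7 - I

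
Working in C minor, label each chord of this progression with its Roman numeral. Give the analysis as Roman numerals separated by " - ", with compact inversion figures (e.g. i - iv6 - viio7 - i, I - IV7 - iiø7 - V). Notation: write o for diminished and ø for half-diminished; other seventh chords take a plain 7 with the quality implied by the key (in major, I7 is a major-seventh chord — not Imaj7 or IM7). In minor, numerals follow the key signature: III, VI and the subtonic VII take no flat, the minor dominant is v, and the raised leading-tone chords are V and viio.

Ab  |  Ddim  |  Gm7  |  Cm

Ab has root Ab, degree 6 in C minor, so VI.
Ddim: root D is the supertonic; diminished triad there is iio.
Gm7: minor seventh chord on G = scale degree 5 → v7.
Cm: minor triad on C = scale degree 1 → i.

VI - iio - v7 - i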